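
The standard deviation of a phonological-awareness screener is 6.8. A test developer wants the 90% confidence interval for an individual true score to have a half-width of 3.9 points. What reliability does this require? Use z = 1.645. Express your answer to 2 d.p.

SEM needed = half-width / z = 3.9/1.645 ≈ 2.37082
r = 1 − (SEM / SD)² = 1 − (2.37082 / 6.8)² ≈ 1 − 0.12156 ≈ 0.87844

0.88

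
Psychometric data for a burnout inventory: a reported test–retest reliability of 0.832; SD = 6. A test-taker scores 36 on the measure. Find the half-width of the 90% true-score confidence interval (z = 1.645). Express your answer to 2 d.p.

SEM = 6.00000 * √(1 − 0.83200) = 6.00000 * √0.16800 ≈ 6.00000 * 0.40988 ≈ 2.45927
Half-width = 1.645*2.45927 ≈ 4.04550

4.05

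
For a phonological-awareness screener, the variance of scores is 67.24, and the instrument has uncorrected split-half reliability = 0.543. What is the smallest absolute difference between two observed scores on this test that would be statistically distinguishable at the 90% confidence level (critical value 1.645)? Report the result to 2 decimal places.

10.38

SD = √67.24 = 8.2000
r_full = 2·0.543 / (1 + 0.543) ≈ 0.7038
SEM = 8.2000×√(1 − 0.7038) ≈ 4.4626
SE_diff = SEM × √2 ≈ 4.4626 × 1.4142 ≈ 6.3111
Smallest detectable difference = 1.645×6.3111 ≈ 10.3817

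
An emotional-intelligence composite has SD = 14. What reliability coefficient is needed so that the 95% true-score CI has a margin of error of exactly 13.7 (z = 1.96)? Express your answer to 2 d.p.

SEM needed = half-width / z = 13.7/1.96 ≃ 6.990
r = 1 − (6.990/14)² ≃ 1 − 0.249 ≃ 0.751

0.75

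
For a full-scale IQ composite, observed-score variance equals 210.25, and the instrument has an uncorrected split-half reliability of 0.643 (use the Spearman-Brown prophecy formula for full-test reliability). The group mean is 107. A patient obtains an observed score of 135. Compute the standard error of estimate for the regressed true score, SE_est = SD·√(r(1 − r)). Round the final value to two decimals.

σ = 210.25^(1/2) = 14.50000
Spearman-Brown: r = 2(0.643) / (1 + 0.643) = 1.28600 / 1.64300 ≃ 0.78271
SE_est = SD * √(r(1 − r)) = 14.50000 * √0.17007 ≃ 14.50000 * 0.41240 ≃ 5.97978

5.98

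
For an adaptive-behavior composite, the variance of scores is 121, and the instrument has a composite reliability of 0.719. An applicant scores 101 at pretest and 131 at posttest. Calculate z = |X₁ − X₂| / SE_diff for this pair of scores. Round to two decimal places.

SD = √121 = 11.000
SEM = 11.000 * √(1 − 0.719) = 11.000 * √0.281 ≈ 11.000 * 0.530 ≈ 5.831
Standard error of the difference = 5.831·√2 ≈ 8.246
z = 30 / 8.246 ≈ 3.638

3.64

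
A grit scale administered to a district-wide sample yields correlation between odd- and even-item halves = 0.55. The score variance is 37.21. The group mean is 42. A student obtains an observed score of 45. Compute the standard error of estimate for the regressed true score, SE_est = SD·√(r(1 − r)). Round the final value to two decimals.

2.77

σ = 37.21^(1/2) = 6.1000
Full-length reliability (Spearman-Brown) = 2(0.55)/(1+0.55) ≈ 0.7097
SE_est = SD · √(r(1 − r)) = 6.1000 · √0.2060 ≈ 6.1000 · 0.4539 ≈ 2.7689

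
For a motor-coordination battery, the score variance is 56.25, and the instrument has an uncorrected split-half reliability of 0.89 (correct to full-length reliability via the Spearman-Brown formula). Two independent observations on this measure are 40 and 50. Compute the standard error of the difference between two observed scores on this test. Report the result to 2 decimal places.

2.56

SD = √56.25 ≈ 7.500
r_full = 2·0.89 / (1 + 0.89) ≈ 0.942
SEM = 7.500·√(1 − 0.942) ≈ 1.809
SE_diff = SEM · √2 ≈ 1.809 · 1.414 ≈ 2.559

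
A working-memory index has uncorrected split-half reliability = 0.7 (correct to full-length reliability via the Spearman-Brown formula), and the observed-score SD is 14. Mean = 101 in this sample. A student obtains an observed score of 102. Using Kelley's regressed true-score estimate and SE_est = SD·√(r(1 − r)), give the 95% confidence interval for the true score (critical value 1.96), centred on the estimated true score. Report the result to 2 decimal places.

[91.36, 112.28]

Full-length reliability (Spearman-Brown) = 2(0.7)/(1+0.7) ≃ 0.824
T̂ = 0.824(102) + 0.176(101) ≃ 101.824
SE_est = SD · √(r(1 − r)) = 14.000 · √0.145 ≃ 14.000 · 0.381 ≃ 5.337
CI = 101.824 ± 1.96 · 5.337 → [91.363, 112.284]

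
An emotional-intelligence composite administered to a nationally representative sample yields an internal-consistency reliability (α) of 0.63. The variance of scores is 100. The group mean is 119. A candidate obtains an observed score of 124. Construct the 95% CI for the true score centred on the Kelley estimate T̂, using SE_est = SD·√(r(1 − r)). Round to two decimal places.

[112.69, 131.61]

σ = 100^(1/2) = 10.000
T̂ = 0.630(124) + 0.370(119) ≈ 122.150
SE_est = SD · √(r(1 − r)) = 10.000 · √0.233 ≈ 10.000 · 0.483 ≈ 4.828
CI = 122.150 ± 1.96 · 4.828 → [112.687, 131.613]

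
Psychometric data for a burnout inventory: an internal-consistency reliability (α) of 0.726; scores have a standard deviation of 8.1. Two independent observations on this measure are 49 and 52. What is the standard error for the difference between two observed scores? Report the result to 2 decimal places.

The standard error of measurement is 8.100*√(1 − 0.726) ≃ 8.100*0.523 ≃ 4.240.
Standard error of the difference = 4.240·√2 ≃ 5.996

6.00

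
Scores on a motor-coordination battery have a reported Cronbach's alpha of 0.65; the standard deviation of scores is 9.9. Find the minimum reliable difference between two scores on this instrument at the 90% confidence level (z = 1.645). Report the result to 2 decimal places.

SEM = 9.9000*√(1 − 0.6500) ≈ 5.8569
SE_diff = √2 * SEM ≈ 8.2829
Smallest detectable difference = 1.645*8.2829 ≈ 13.6254

13.63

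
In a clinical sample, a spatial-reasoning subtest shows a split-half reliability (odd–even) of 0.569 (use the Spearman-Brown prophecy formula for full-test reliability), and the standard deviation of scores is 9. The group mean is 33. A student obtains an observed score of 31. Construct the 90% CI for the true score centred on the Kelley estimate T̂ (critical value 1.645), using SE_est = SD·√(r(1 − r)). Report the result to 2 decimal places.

Spearman-Brown: r = 2(0.569) / (1 + 0.569) = 1.1380 / 1.5690 ≈ 0.7253
T̂ = r·X + (1 − r)·M = 0.7253·31 + 0.2747·33 ≈ 22.4844 + 9.0650 ≈ 31.5494
SE_est = SD · √(r(1 − r)) = 9.0000 · √0.1992 ≈ 9.0000 · 0.4464 ≈ 4.0173
CI = 31.5494 ± 1.645 · 4.0173 → [24.9410, 38.1578]

[24.94, 38.16]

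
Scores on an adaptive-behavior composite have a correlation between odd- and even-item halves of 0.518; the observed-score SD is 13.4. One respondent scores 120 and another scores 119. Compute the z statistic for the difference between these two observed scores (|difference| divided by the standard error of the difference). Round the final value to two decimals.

0.09

Spearman-Brown: r = 2(0.518) / (1 + 0.518) = 1.03600 / 1.51800 ≈ 0.68248
The standard error of measurement is 13.40000*√(1 − 0.68248) ≈ 13.40000*0.56349 ≈ 7.55079.
SE_diff = SEM * √2 ≈ 7.55079 * 1.41421 ≈ 10.67843
z = 1 / 10.67843 ≈ 0.09365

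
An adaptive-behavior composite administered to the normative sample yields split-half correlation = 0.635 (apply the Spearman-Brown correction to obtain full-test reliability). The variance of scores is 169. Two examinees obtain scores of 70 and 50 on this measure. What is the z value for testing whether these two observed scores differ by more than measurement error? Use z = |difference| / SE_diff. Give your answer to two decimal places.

2.30

σ = 169^(1/2) = 13.0000
Full-length reliability (Spearman-Brown) = 2(0.635)/(1+0.635) ≈ 0.7768
SEM = 13.0000 * √(1 − 0.7768) = 13.0000 * √0.2232 ≈ 13.0000 * 0.4725 ≈ 6.1423
Standard error of the difference = 6.1423·√2 ≈ 8.6865
z = |70 − 50| / 8.6865 = 20 / 8.6865 ≈ 2.3024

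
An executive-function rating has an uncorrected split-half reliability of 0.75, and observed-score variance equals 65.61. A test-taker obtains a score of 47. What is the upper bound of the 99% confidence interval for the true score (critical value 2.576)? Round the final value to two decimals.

SD = √65.61 = 8.1000
Spearman-Brown: r = 2(0.75) / (1 + 0.75) = 1.5000 / 1.7500 ≈ 0.8571
SEM = 8.1000 * √(1 − 0.8571) = 8.1000 * √0.1429 ≈ 8.1000 * 0.3780 ≈ 3.0615
Margin = 2.576 * 3.0615 ≈ 7.8865
Upper limit = 47 + 7.8865 ≈ 54.8865

54.89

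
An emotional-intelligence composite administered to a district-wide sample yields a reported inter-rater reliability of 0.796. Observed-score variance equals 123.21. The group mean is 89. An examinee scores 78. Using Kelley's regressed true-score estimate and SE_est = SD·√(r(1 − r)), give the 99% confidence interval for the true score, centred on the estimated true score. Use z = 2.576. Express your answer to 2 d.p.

SD = √123.21 = 11.1000
Estimated true score = 0.7960·78 + (1 − 0.7960)·89 ≈ 80.2440
SE_est = 11.1000·√[r(1 − r)] ≈ 4.4730
99% CI: 80.2440 ± 11.5223 ≈ (68.7217, 91.7663)

[68.72, 91.77]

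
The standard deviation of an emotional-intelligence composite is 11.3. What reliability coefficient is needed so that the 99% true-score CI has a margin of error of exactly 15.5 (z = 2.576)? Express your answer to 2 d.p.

0.72

SEM needed = half-width / z = 15.5/2.576 ≈ 6.017
Required reliability = 1 − (SEM/SD)² = 1 − 0.284 ≈ 0.716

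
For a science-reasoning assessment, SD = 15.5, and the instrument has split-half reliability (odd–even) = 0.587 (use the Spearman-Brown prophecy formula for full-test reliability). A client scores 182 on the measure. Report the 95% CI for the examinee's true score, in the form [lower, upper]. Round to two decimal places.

[166.50, 197.50]

Full-length reliability (Spearman-Brown) = 2(0.587)/(1+0.587) ≃ 0.7398
SEM = 15.5000×√(1 − 0.7398) ≃ 7.9071
1.96 × SEM ≃ 15.4980
Interval: (166.5020, 197.4980)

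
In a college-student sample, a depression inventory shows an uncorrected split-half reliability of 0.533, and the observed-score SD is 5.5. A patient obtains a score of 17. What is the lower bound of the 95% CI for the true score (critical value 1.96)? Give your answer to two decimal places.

r_full = 2·0.533 / (1 + 0.533) ≃ 0.695
SEM = 5.500 × √(1 − 0.695) = 5.500 × √0.305 ≃ 5.500 × 0.552 ≃ 3.036
Half-width = 1.96×3.036 ≃ 5.950
Lower limit = 17 − 5.950 ≃ 11.050

11.05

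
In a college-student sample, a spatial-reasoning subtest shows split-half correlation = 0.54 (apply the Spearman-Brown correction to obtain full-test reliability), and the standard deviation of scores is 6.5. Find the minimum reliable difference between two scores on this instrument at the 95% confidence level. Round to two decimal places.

Full-length reliability (Spearman-Brown) = 2(0.54)/(1+0.54) ≈ 0.701
The standard error of measurement is 6.500×√(1 − 0.701) ≈ 6.500×0.547 ≈ 3.552.
SE_diff = SEM × √2 ≈ 3.552 × 1.414 ≈ 5.024
Minimum reliable difference = 1.96 × SE_diff ≈ 1.96 × 5.024 ≈ 9.847

9.85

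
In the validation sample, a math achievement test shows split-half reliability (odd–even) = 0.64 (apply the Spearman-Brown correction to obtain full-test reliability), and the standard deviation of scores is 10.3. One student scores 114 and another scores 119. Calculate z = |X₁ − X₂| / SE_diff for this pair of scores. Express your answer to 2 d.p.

0.73

Spearman-Brown: r = 2(0.64) / (1 + 0.64) = 1.28000 / 1.64000 ≈ 0.78049
SEM = 10.30000*√(1 − 0.78049) ≈ 4.82577
Standard error of the difference = 4.82577·√2 ≈ 6.82467
z = |114 − 119| / 6.82467 = 5 / 6.82467 ≈ 0.73264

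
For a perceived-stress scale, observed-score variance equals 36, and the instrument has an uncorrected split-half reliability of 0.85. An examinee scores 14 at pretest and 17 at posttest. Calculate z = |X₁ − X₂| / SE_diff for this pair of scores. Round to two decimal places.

1.24

σ = 36^(1/2) = 6.0000
r_full = 2·0.85 / (1 + 0.85) ≈ 0.9189
SEM = 6.0000×√(1 − 0.9189) ≈ 1.7085
Standard error of the difference = 1.7085·√2 ≈ 2.4162
z = |14 − 17| / 2.4162 = 3 / 2.4162 ≈ 1.2416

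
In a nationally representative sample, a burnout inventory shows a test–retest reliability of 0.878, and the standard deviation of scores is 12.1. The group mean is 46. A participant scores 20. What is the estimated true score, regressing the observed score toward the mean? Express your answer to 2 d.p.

T̂ = 0.8780(20) + 0.1220(46) ≈ 23.1720

23.17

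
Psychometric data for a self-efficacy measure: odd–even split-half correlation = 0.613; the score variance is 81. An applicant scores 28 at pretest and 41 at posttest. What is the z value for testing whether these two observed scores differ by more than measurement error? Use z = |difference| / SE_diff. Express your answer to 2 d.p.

σ = 81^(1/2) = 9.000
Spearman-Brown: r = 2(0.613) / (1 + 0.613) = 1.226 / 1.613 ≈ 0.760
SEM = 9.000 · √(1 − 0.760) = 9.000 · √0.240 ≈ 9.000 · 0.490 ≈ 4.408
SE_diff = √2 · SEM ≈ 6.234
z = |28 − 41| / 6.234 = 13 / 6.234 ≈ 2.085

2.09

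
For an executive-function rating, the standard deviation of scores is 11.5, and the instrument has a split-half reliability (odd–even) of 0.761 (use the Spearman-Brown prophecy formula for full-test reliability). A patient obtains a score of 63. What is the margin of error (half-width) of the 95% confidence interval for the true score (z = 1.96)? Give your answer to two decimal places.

r_full = 2·0.761 / (1 + 0.761) ≈ 0.8643
SEM = 11.5000 · √(1 − 0.8643) = 11.5000 · √0.1357 ≈ 11.5000 · 0.3684 ≈ 4.2366
Margin = 1.96 · 4.2366 ≈ 8.3037

8.30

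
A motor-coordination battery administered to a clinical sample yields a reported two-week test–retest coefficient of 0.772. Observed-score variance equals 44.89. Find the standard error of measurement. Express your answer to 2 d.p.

σ = 44.89^(1/2) = 6.700
The standard error of measurement is 6.700*√(1 − 0.772) ≃ 6.700*0.477 ≃ 3.199.

3.20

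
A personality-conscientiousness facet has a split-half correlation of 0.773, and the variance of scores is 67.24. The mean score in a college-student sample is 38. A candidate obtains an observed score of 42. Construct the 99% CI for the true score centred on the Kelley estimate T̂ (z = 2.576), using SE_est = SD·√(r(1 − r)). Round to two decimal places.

[34.43, 48.55]

SD = √67.24 = 8.2000
Full-length reliability (Spearman-Brown) = 2(0.773)/(1+0.773) ≈ 0.8720
T̂ = 0.8720(42) + 0.1280(38) ≈ 41.4879
SE_est = 8.2000·√[r(1 − r)] ≈ 2.7398
99% CI: 41.4879 ± 7.0578 ≈ (34.4301, 48.5457)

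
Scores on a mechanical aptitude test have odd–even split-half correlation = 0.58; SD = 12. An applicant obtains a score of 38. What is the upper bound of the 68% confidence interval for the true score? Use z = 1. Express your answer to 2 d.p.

44.19

Spearman-Brown: r = 2(0.58) / (1 + 0.58) = 1.1600 / 1.5800 ≈ 0.7342
The standard error of measurement is 12.0000×√(1 − 0.7342) ≈ 12.0000×0.5156 ≈ 6.1870.
Margin = 1 × 6.1870 ≈ 6.1870
Upper bound: 38 + 6.1870 = 44.1870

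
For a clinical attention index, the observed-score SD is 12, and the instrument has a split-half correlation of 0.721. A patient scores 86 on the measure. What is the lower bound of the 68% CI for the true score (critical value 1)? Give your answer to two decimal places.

r_full = 2·0.721 / (1 + 0.721) ≈ 0.83788
SEM = 12.00000 · √(1 − 0.83788) = 12.00000 · √0.16212 ≈ 12.00000 · 0.40264 ≈ 4.83162
Margin = 1 · 4.83162 ≈ 4.83162
Lower bound: 86 − 4.83162 = 81.16838

81.17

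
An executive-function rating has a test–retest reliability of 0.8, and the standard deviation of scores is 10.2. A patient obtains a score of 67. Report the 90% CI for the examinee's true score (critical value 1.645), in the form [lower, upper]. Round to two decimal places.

[59.50, 74.50]

SEM = 10.2000 · √(1 − 0.8000) = 10.2000 · √0.2000 ≈ 10.2000 · 0.4472 ≈ 4.5616
Half-width = 1.645·4.5616 ≈ 7.5038
CI = 67 ± 7.5038 → [59.4962, 74.5038]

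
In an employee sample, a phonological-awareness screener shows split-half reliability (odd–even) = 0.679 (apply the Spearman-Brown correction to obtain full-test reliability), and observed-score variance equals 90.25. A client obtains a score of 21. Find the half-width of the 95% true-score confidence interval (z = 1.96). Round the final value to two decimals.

σ = 90.25^(1/2) = 9.50000
Full-length reliability (Spearman-Brown) = 2(0.679)/(1+0.679) ≈ 0.80881
SEM = 9.50000 × √(1 − 0.80881) = 9.50000 × √0.19119 ≈ 9.50000 × 0.43725 ≈ 4.15385
Half-width = 1.96×4.15385 ≈ 8.14155

8.14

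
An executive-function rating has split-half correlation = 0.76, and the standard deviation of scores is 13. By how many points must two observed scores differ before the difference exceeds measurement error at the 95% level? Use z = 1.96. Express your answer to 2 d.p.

Spearman-Brown: r = 2(0.76) / (1 + 0.76) = 1.520 / 1.760 ≈ 0.864
SEM = 13.000 * √(1 − 0.864) = 13.000 * √0.136 ≈ 13.000 * 0.369 ≈ 4.801
SE_diff = √2 * SEM ≈ 6.789
Smallest detectable difference = 1.96*6.789 ≈ 13.306

13.31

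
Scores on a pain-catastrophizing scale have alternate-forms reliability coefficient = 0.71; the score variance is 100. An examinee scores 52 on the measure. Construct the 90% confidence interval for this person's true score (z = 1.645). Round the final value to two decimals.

[43.14, 60.86]

σ = 100^(1/2) = 10.0000
The standard error of measurement is 10.0000*√(1 − 0.7100) ≈ 10.0000*0.5385 ≈ 5.3852.
1.645 * SEM ≈ 8.8586
90% CI: 52 ± 8.8586 = [43.1414, 60.8586]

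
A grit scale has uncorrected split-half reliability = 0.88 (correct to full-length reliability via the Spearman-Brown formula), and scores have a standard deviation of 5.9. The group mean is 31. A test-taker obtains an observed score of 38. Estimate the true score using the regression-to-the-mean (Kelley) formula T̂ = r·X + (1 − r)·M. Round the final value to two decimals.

37.55

Spearman-Brown: r = 2(0.88) / (1 + 0.88) = 1.760 / 1.880 ≃ 0.936
T̂ = r·X + (1 − r)·M = 0.936×38 + 0.064×31 ≃ 35.574 + 1.979 ≃ 37.553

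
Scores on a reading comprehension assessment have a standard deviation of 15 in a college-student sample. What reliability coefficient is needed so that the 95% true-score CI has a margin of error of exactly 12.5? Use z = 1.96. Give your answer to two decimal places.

Required SEM = 12.5 / 1.96 ≃ 6.3776
Required reliability = 1 − (SEM/SD)² = 1 − 0.1808 ≃ 0.8192

0.82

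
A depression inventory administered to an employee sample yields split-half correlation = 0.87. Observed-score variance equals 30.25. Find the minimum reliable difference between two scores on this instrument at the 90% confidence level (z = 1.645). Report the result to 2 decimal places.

3.37

SD = √30.25 ≈ 5.5000
r_full = 2·0.87 / (1 + 0.87) ≈ 0.9305
The standard error of measurement is 5.5000*√(1 − 0.9305) ≈ 5.5000*0.2637 ≈ 1.4502.
SE_diff = √2 * SEM ≈ 2.0508
Minimum reliable difference = 1.645 * SE_diff ≈ 1.645 * 2.0508 ≈ 3.3736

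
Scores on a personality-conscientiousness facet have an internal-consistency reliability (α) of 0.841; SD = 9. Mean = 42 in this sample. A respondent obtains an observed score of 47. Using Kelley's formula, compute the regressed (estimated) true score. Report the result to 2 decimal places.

Estimated true score = 0.8410·47 + (1 − 0.8410)·42 ≈ 46.2050

46.21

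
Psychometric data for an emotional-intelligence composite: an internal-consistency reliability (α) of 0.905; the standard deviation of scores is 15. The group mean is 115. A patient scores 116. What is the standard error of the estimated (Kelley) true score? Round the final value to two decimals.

SE_est = 15.000·√[r(1 − r)] ≃ 4.398

4.40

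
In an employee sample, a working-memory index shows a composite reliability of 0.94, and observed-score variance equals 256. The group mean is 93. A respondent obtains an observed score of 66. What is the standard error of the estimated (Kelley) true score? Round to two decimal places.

3.80

SD = √256 ≈ 16.0000
SE_est = SD × √(r(1 − r)) = 16.0000 × √0.0564 ≈ 16.0000 × 0.2375 ≈ 3.7998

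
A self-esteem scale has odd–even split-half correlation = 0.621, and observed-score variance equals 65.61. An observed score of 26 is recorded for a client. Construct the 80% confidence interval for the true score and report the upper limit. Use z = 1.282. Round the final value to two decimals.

31.02

SD = √65.61 = 8.1000
Spearman-Brown: r = 2(0.621) / (1 + 0.621) = 1.2420 / 1.6210 ≃ 0.7662
SEM = 8.1000*√(1 − 0.7662) ≃ 3.9166
Half-width = 1.282*3.9166 ≃ 5.0211
Upper limit = 26 + 5.0211 ≃ 31.0211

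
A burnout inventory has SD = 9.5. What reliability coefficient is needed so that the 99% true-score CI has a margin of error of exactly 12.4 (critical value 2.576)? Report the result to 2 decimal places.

0.74

SEM needed = half-width / z = 12.4/2.576 ≈ 4.814
r = 1 − (SEM / SD)² = 1 − (4.814 / 9.5)² ≈ 1 − 0.257 ≈ 0.743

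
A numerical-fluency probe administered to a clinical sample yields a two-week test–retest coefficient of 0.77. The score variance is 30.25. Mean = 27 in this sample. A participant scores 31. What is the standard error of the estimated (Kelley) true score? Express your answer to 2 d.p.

SD = √30.25 ≈ 5.50000
SE_est = SD · √(r(1 − r)) = 5.50000 · √0.17710 ≈ 5.50000 · 0.42083 ≈ 2.31458

2.31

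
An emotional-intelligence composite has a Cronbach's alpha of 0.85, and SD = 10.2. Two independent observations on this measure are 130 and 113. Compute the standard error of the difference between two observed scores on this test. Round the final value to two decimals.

SEM = 10.200 × √(1 − 0.850) = 10.200 × √0.150 ≈ 10.200 × 0.387 ≈ 3.950
Standard error of the difference = 3.950·√2 ≈ 5.587

5.59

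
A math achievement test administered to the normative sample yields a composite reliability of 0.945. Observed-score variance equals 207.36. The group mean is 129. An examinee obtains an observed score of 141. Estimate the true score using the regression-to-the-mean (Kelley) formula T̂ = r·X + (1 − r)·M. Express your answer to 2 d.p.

T̂ = r·X + (1 − r)·M = 0.9450·141 + 0.0550·129 = 133.2450 + 7.0950 ≈ 140.3400

140.34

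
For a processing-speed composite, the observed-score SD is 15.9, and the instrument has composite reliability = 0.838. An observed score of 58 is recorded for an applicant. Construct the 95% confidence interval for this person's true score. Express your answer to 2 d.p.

[45.46, 70.54]

SEM = 15.9000 · √(1 − 0.8380) = 15.9000 · √0.1620 ≈ 15.9000 · 0.4025 ≈ 6.3996
Half-width = 1.96·6.3996 ≈ 12.5433
CI = 58 ± 12.5433 → [45.4567, 70.5433]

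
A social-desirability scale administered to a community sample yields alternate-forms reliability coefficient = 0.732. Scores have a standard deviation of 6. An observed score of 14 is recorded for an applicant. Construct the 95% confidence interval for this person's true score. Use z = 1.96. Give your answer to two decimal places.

SEM = 6.000*√(1 − 0.732) ≈ 3.106
Half-width = 1.96*3.106 ≈ 6.088
Interval: (7.912, 20.088)

[7.91, 20.09]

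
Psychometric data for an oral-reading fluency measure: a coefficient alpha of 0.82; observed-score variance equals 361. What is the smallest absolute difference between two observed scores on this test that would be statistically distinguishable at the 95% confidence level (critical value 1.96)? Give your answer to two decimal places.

SD = √361 ≈ 19.0000
SEM = 19.0000 × √(1 − 0.8200) = 19.0000 × √0.1800 ≈ 19.0000 × 0.4243 ≈ 8.0610
SE_diff = √2 × SEM ≈ 11.4000
Minimum reliable difference = 1.96 × SE_diff ≈ 1.96 × 11.4000 ≈ 22.3440

22.34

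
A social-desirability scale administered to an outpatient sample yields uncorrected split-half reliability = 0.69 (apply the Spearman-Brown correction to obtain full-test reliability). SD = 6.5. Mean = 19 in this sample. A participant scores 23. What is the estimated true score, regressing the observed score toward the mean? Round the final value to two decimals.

22.27

Spearman-Brown: r = 2(0.69) / (1 + 0.69) = 1.3800 / 1.6900 ≈ 0.8166
T̂ = 0.8166(23) + 0.1834(19) ≈ 22.2663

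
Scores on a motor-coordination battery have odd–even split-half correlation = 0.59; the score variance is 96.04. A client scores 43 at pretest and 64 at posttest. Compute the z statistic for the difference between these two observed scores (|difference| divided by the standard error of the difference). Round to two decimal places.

σ = 96.04^(1/2) = 9.8000
Spearman-Brown: r = 2(0.59) / (1 + 0.59) = 1.1800 / 1.5900 ≈ 0.7421
The standard error of measurement is 9.8000×√(1 − 0.7421) ≈ 9.8000×0.5078 ≈ 4.9764.
SE_diff = SEM × √2 ≈ 4.9764 × 1.4142 ≈ 7.0378
z = |43 − 64| / 7.0378 = 21 / 7.0378 ≈ 2.9839

2.98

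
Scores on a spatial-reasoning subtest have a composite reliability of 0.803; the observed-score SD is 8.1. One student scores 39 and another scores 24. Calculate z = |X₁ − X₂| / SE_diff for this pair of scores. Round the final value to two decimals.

2.95

SEM = 8.1000 × √(1 − 0.8030) = 8.1000 × √0.1970 ≈ 8.1000 × 0.4438 ≈ 3.5952
SE_diff = SEM × √2 ≈ 3.5952 × 1.4142 ≈ 5.0843
z = |39 − 24| / 5.0843 = 15 / 5.0843 ≈ 2.9502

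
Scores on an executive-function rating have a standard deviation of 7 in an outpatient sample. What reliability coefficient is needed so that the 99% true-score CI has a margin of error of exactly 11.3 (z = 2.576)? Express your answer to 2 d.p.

0.61

Required SEM = 11.3 / 2.576 ≈ 4.38665
r = 1 − (SEM / SD)² = 1 − (4.38665 / 7)² ≈ 1 − 0.39271 ≈ 0.60729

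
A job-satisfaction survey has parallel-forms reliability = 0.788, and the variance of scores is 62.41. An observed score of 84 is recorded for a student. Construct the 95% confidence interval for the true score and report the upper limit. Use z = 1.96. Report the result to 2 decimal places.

SD = √62.41 ≈ 7.900
SEM = 7.900 · √(1 − 0.788) = 7.900 · √0.212 ≈ 7.900 · 0.460 ≈ 3.637
Half-width = 1.96·3.637 ≈ 7.129
Upper bound: 84 + 7.129 = 91.129

91.13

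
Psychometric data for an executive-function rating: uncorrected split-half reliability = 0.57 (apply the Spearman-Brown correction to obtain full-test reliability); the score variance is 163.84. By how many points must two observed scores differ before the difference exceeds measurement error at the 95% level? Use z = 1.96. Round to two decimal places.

σ = 163.84^(1/2) = 12.8000
Full-length reliability (Spearman-Brown) = 2(0.57)/(1+0.57) ≃ 0.7261
SEM = 12.8000·√(1 − 0.7261) ≃ 6.6988
SE_diff = √2 · SEM ≃ 9.4735
Smallest detectable difference = 1.96·9.4735 ≃ 18.5680

18.57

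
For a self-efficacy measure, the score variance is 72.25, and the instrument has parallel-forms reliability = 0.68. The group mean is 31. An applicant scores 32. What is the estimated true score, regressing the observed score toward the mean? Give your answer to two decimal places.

31.68

T̂ = r·X + (1 − r)·M = 0.680*32 + 0.320*31 = 21.760 + 9.920 ≈ 31.680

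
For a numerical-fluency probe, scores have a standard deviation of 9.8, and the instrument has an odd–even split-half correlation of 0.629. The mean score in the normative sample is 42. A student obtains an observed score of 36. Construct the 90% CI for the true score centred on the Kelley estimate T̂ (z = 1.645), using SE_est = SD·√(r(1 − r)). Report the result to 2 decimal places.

Full-length reliability (Spearman-Brown) = 2(0.629)/(1+0.629) ≈ 0.7723
T̂ = 0.7723(36) + 0.2277(42) ≈ 37.3665
SE_est = SD * √(r(1 − r)) = 9.8000 * √0.1759 ≈ 9.8000 * 0.4194 ≈ 4.1099
90% CI: 37.3665 ± 6.7608 ≈ (30.6057, 44.1273)

[30.61, 44.13]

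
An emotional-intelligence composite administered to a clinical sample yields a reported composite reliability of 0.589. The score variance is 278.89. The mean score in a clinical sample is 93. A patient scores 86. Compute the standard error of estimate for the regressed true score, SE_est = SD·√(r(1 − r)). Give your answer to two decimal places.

8.22

σ = 278.89^(1/2) = 16.700
SE_est = SD · √(r(1 − r)) = 16.700 · √0.242 ≈ 16.700 · 0.492 ≈ 8.217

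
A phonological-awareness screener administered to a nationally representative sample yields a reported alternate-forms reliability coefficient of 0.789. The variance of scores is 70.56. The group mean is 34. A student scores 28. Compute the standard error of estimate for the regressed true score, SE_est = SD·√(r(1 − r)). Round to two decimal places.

σ = 70.56^(1/2) = 8.40000
SE_est = SD × √(r(1 − r)) = 8.40000 × √0.16648 ≃ 8.40000 × 0.40802 ≃ 3.42735

3.43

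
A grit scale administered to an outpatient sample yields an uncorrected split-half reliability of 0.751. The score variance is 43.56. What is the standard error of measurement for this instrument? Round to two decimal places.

2.49

SD = √43.56 = 6.6000
Spearman-Brown: r = 2(0.751) / (1 + 0.751) = 1.5020 / 1.7510 ≃ 0.8578
SEM = 6.6000·√(1 − 0.8578) ≃ 2.4889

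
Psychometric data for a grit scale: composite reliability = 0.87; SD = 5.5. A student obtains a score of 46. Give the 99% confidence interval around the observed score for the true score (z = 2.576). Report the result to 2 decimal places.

[40.89, 51.11]

The standard error of measurement is 5.5000*√(1 − 0.8700) ≈ 5.5000*0.3606 ≈ 1.9831.
2.576 * SEM ≈ 5.1083
Interval: (40.8917, 51.1083)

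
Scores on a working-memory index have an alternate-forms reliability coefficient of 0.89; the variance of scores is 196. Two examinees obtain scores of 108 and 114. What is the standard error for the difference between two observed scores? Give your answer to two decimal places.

6.57

σ = 196^(1/2) = 14.00000
SEM = 14.00000 * √(1 − 0.89000) = 14.00000 * √0.11000 ≈ 14.00000 * 0.33166 ≈ 4.64327
SE_diff = √2 * SEM ≈ 6.56658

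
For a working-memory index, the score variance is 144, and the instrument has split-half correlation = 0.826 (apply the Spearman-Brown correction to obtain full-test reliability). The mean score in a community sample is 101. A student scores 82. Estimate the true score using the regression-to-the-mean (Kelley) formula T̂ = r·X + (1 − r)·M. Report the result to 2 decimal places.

r_full = 2·0.826 / (1 + 0.826) ≈ 0.905
Estimated true score = 0.905·82 + (1 − 0.905)·101 ≈ 83.811

83.81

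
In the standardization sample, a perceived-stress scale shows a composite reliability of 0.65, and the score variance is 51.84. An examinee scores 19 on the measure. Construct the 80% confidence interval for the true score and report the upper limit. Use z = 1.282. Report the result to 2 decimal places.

24.46

SD = √51.84 ≃ 7.2000
SEM = 7.2000 · √(1 − 0.6500) = 7.2000 · √0.3500 ≃ 7.2000 · 0.5916 ≃ 4.2596
1.282 · SEM ≃ 5.4608
Upper bound: 19 + 5.4608 = 24.4608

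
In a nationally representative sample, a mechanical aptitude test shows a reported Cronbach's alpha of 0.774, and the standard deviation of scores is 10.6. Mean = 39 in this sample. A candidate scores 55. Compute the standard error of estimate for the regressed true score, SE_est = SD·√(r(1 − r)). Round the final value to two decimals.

4.43

SE_est = SD · √(r(1 − r)) = 10.6000 · √0.1749 ≈ 10.6000 · 0.4182 ≈ 4.4333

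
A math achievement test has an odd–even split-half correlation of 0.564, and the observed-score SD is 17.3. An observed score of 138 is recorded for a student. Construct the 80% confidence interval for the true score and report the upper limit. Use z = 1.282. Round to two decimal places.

r_full = 2·0.564 / (1 + 0.564) ≃ 0.7212
SEM = 17.3000 · √(1 − 0.7212) = 17.3000 · √0.2788 ≃ 17.3000 · 0.5280 ≃ 9.1342
Half-width = 1.282·9.1342 ≃ 11.7101
Upper bound: 138 + 11.7101 = 149.7101

149.71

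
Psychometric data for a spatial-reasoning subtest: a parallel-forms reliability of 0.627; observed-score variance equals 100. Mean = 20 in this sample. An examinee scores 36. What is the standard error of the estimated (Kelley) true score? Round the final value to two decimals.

4.84

σ = 100^(1/2) = 10.000
SE_est = SD × √(r(1 − r)) = 10.000 × √0.234 ≃ 10.000 × 0.484 ≃ 4.836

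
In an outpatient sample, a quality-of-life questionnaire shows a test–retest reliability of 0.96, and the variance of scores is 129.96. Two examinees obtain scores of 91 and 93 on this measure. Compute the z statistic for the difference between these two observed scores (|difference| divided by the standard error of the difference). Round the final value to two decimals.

SD = √129.96 ≈ 11.400
SEM = 11.400*√(1 − 0.960) ≈ 2.280
SE_diff = √2 * SEM ≈ 3.224
z = |91 − 93| / 3.224 = 2 / 3.224 ≈ 0.620

0.62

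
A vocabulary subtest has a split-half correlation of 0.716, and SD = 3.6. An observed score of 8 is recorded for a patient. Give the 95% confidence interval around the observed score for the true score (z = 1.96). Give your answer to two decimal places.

[5.13, 10.87]

Full-length reliability (Spearman-Brown) = 2(0.716)/(1+0.716) ≃ 0.834
The standard error of measurement is 3.600×√(1 − 0.834) ≃ 3.600×0.407 ≃ 1.465.
1.96 × SEM ≃ 2.871
95% CI: 8 ± 2.871 = [5.129, 10.871]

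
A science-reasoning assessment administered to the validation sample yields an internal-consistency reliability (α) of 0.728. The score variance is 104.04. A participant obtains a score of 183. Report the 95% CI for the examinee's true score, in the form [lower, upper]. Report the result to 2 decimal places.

[172.57, 193.43]

SD = √104.04 = 10.2000
SEM = 10.2000 × √(1 − 0.7280) = 10.2000 × √0.2720 ≃ 10.2000 × 0.5215 ≃ 5.3197
1.96 × SEM ≃ 10.4266
Interval: (172.5734, 193.4266)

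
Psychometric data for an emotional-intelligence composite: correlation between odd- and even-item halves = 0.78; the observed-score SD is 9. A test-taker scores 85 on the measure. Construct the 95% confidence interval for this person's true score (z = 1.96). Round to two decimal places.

r_full = 2·0.78 / (1 + 0.78) ≈ 0.876
SEM = 9.000×√(1 − 0.876) ≈ 3.164
Half-width = 1.96×3.164 ≈ 6.202
95% CI: 85 ± 6.202 = [78.798, 91.202]

[78.80, 91.20]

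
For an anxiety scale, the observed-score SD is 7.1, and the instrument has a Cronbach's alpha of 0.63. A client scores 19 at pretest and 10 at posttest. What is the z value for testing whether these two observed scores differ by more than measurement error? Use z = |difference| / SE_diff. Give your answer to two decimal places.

SEM = 7.100*√(1 − 0.630) ≃ 4.319
SE_diff = SEM * √2 ≃ 4.319 * 1.414 ≃ 6.108
z = |19 − 10| / 6.108 = 9 / 6.108 ≃ 1.474

1.47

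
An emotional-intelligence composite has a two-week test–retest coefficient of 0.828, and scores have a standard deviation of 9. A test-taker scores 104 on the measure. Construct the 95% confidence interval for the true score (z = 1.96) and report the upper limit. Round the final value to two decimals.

111.32

The standard error of measurement is 9.000·√(1 − 0.828) ≃ 9.000·0.415 ≃ 3.733.
Half-width = 1.96·3.733 ≃ 7.316
Upper bound: 104 + 7.316 = 111.316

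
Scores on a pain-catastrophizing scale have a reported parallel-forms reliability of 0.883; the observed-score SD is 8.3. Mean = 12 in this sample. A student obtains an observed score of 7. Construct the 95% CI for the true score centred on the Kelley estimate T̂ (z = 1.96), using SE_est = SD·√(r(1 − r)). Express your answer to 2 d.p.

[2.36, 12.81]

T̂ = 0.8830(7) + 0.1170(12) ≃ 7.5850
SE_est = 8.3000×√(0.8830×0.1170) ≃ 2.6678
CI = 7.5850 ± 1.96 × 2.6678 → [2.3561, 12.8139]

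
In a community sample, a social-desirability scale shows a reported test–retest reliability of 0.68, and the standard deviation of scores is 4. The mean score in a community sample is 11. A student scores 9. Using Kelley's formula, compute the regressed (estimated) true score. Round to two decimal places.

T̂ = r·X + (1 − r)·M = 0.680×9 + 0.320×11 = 6.120 + 3.520 ≃ 9.640

9.64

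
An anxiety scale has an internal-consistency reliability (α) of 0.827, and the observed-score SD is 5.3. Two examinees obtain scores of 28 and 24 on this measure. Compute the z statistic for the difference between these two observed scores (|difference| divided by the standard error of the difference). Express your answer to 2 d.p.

SEM = 5.300×√(1 − 0.827) ≃ 2.204
SE_diff = SEM × √2 ≃ 2.204 × 1.414 ≃ 3.118
z = |28 − 24| / 3.118 = 4 / 3.118 ≃ 1.283

1.28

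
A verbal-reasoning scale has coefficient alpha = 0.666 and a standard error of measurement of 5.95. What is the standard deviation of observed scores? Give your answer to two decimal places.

SD = 5.95 / √(1 − 0.666) ≈ 10.29541

10.30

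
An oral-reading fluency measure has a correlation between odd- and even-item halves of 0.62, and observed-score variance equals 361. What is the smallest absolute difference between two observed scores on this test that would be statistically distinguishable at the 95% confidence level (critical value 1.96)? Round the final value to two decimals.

25.51

SD = √361 = 19.000
Full-length reliability (Spearman-Brown) = 2(0.62)/(1+0.62) ≃ 0.765
The standard error of measurement is 19.000*√(1 − 0.765) ≃ 19.000*0.484 ≃ 9.202.
Standard error of the difference = 9.202·√2 ≃ 13.014
Smallest detectable difference = 1.96*13.014 ≃ 25.507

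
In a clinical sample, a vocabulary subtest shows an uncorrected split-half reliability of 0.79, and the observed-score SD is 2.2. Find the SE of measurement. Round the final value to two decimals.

Spearman-Brown: r = 2(0.79) / (1 + 0.79) = 1.5800 / 1.7900 ≈ 0.8827
SEM = 2.2000×√(1 − 0.8827) ≈ 0.7535

0.75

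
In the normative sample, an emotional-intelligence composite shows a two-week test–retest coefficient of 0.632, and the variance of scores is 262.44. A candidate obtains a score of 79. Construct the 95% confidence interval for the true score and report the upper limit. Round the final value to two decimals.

σ = 262.44^(1/2) = 16.200
SEM = 16.200×√(1 − 0.632) ≈ 9.827
Margin = 1.96 × 9.827 ≈ 19.262
Upper limit = 79 + 19.262 ≈ 98.262

98.26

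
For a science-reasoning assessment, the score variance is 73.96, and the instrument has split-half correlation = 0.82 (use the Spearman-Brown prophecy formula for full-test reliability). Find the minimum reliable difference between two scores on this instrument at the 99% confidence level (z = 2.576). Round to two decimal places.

σ = 73.96^(1/2) = 8.60000
Full-length reliability (Spearman-Brown) = 2(0.82)/(1+0.82) ≈ 0.90110
SEM = 8.60000 · √(1 − 0.90110) = 8.60000 · √0.09890 ≈ 8.60000 · 0.31449 ≈ 2.70457
SE_diff = √2 · SEM ≈ 3.82485
Smallest detectable difference = 2.576·3.82485 ≈ 9.85280

9.85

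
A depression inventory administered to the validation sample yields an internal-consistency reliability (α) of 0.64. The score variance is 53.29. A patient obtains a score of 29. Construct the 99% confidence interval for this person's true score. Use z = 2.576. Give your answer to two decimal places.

SD = √53.29 ≈ 7.300
SEM = 7.300 * √(1 − 0.640) = 7.300 * √0.360 ≈ 7.300 * 0.600 ≈ 4.380
Margin = 2.576 * 4.380 ≈ 11.283
CI = 29 ± 11.283 → [17.717, 40.283]

[17.72, 40.28]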